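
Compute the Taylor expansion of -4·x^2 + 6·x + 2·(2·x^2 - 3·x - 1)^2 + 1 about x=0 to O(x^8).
8·x^4 - 24·x^3 + 6·x^2 + 18·x + 3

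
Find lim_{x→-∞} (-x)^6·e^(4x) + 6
The product is a 0·∞ indeterminate form at x → -∞.
Rewrite the product as (-x)^6 / e^(-4x) (an ∞/∞ form) and apply L'Hôpital, or use the standard hierarchy e^(4|x|) ≫ |(-x)^6| as x → -∞.
The indeterminate product → 0, so the limit = 6.

Final answer: 6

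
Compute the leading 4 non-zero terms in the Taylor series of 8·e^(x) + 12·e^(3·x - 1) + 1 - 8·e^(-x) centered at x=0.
x^3·(8/3 + 54·e^(-1)) + 54·x^2·e^(-1) + x·(36·e^(-1) + 16) + 1 + 12·e^(-1)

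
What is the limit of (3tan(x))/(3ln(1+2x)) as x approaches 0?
Both numerator and denominator → 0 as x → 0; this is a 0/0 indeterminate form.
Expand each to leading order near x = 0: numerator ~ 3·x, denominator ~ 6·x.
The limit of the ratio is 1/2.

Final answer: 1/2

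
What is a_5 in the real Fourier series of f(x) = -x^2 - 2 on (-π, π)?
a_5 = (1/π) ∫_{-π}^{π} f(x)·cos(5x) dx.
Evaluate the integral (use parity and integration by parts as needed): a_5 = 4/25.

Final answer: 4/25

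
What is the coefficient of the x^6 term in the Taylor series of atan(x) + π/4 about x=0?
Expand to order 6: atan(x) + π/4 = x^5/5 - x^3/3 + x + π/4 + O(x^7).
The coefficient of x^6 is 0.

Final answer: 0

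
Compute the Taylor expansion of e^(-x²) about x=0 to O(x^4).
1 - x^2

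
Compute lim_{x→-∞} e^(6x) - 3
Evaluate the dominant behaviour as x → -∞; each term tends to a finite value or vanishes.
Limit = -3.

Final answer: -3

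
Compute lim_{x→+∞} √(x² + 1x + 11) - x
This is an ∞ − ∞ indeterminate form.
Multiply and divide by the conjugate √(x²+1x + 11) + x; the x² terms cancel, leaving (1x + 11)/(√(x²+1x + 11)+x) → 1/2.
Limit = 1/2.

Final answer: 1/2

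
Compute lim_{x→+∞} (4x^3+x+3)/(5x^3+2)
This is an ∞/∞ indeterminate form as x → +∞.
Divide numerator and denominator by x^3 and let the lower-order terms vanish; the leading terms give 4/5.
Limit = 4/5.

Final answer: 4/5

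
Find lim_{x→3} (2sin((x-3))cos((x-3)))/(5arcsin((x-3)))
Both numerator and denominator → 0 as x → 3; this is a 0/0 indeterminate form.
Expand each to leading order near x = 3: numerator ~ 2·(x - 3), denominator ~ 5·(x - 3).
The limit of the ratio is 2/5.

Final answer: 2/5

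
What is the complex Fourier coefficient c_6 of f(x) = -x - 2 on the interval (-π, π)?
Compute the real Fourier coefficients first: a_6 = 0, b_6 = 1/3.
Then c_6 = (a_6 − i·b_6)/2 = -i/6.

Final answer: -i/6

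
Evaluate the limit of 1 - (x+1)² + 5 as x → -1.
Direct substitution at x = -1 gives 6.

Final answer: 6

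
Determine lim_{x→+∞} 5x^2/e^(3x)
This is an ∞/∞ indeterminate form as x → +∞.
The exponential denominator e^(3x) dominates the polynomial numerator (e^x ≫ x^2 as x → ∞), so the quotient → 0.
Limit = 0.

Final answer: 0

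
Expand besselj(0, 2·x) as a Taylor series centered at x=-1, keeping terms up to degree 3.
besselj(0, 2) + 2·besselj(1, 2)·(x + 1) + (-besselj(0, 2) + besselj(2, 2))·(x + 1)^2 + (-besselj(1, 2) + besselj(3, 2)/3)·(x + 1)^3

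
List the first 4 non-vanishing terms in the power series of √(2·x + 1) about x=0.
x^3/2 - x^2/2 + x + 1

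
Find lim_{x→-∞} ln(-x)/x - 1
The quotient is an ∞/∞ indeterminate form as x → -∞.
Compare growth rates of the dominant terms (exponentials ≫ polynomials ≫ logarithms), or apply L'Hôpital's rule; the quotient → 0.
Adding the constant: 0 - 1 = -1. Limit = -1.

Final answer: -1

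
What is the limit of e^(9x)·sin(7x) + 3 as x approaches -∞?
Evaluate the dominant behaviour as x → -∞; each term tends to a finite value or vanishes.
Limit = 3.

Final answer: 3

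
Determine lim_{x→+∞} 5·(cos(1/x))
Evaluate the dominant behaviour as x → +∞; each term tends to a finite value or vanishes.
Limit = 5.

Final answer: 5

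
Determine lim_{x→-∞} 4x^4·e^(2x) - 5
The product is a 0·∞ indeterminate form at x → -∞.
Rewrite the product as 4x^4 / e^(-2x) (an ∞/∞ form) and apply L'Hôpital, or use the standard hierarchy e^(2|x|) ≫ |x^4| as x → -∞.
The indeterminate product → 0, so the limit = -5.

Final answer: -5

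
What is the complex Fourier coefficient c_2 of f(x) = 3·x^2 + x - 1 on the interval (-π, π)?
Compute the real Fourier coefficients first: a_2 = 3, b_2 = -1.
Then c_2 = (a_2 − i·b_2)/2 = 3/2 + i/2.

Final answer: 3/2 + i/2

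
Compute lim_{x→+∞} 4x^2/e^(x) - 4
The quotient is an ∞/∞ indeterminate form as x → +∞.
The exponential denominator e^(x) dominates the polynomial numerator (e^x ≫ x^2 as x → ∞), so the quotient → 0.
Adding the constant: 0 - 4 = -4. Limit = -4.

Final answer: -4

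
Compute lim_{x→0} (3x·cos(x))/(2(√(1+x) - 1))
Both numerator and denominator → 0 as x → 0; this is a 0/0 indeterminate form.
Expand each to leading order near x = 0: numerator ~ 3·x, denominator ~ x.
The limit of the ratio is 3.

Final answer: 3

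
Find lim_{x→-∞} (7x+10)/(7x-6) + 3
Evaluate the dominant behaviour as x → -∞; each term tends to a finite value or vanishes.
Limit = 4.

Final answer: 4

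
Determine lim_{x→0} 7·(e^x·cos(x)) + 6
Direct substitution at x = 0 gives 13.

Final answer: 13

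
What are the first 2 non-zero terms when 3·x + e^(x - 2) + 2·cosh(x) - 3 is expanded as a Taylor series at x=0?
x·(e^(-2) + 3) - 1 + e^(-2)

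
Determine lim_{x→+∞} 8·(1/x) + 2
Evaluate the dominant behaviour as x → +∞; each term tends to a finite value or vanishes.
Limit = 2.

Final answer: 2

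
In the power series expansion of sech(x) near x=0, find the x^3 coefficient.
Expand to order 3: sech(x) = 1 - x^2/2 + O(x^4).
The coefficient of x^3 is 0.

Final answer: 0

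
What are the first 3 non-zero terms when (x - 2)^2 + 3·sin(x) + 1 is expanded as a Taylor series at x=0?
x^2 - x + 5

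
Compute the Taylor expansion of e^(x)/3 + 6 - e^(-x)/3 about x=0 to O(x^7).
x^5/180 + x^3/9 + 2·x/3 + 6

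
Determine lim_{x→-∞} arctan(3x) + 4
Evaluate the dominant behaviour as x → -∞; each term tends to a finite value or vanishes.
Limit = 4 - π/2.

Final answer: 4 - π/2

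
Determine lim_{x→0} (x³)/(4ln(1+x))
Both numerator and denominator → 0 as x → 0; this is a 0/0 indeterminate form.
Expand each to leading order near x = 0: numerator ~ x^3, denominator ~ 4·x.
The limit of the ratio is 0.

Final answer: 0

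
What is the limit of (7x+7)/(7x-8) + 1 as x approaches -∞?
Evaluate the dominant behaviour as x → -∞; each term tends to a finite value or vanishes.
Limit = 2.

Final answer: 2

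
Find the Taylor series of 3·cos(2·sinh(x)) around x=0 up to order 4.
3 - 6·x^2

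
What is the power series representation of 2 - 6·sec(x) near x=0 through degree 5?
-5·x^4/4 - 3·x^2 - 4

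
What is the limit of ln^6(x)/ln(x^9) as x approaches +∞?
This is an ∞/∞ indeterminate form as x → +∞.
Write ln(x^9) = 9·ln(x), reducing the quotient to ln^5(x)/9 → ∞.
Limit = ∞.

Final answer: ∞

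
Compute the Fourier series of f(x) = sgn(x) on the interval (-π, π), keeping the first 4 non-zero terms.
4·sin(x)/π + 4·sin(3·x)/(3·π) + 4·sin(5·x)/(5·π) + 4·sin(7·x)/(7·π)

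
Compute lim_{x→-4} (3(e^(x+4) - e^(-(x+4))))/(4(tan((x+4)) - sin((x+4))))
Both numerator and denominator → 0 as x → -4; this is a 0/0 indeterminate form.
Expand each to leading order near x = -4: numerator ~ 6·(x + 4), denominator ~ 2·(x + 4)^3.
The limit of the ratio is ∞.

Final answer: ∞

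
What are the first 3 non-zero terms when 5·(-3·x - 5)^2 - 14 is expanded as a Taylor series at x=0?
45·x^2 + 150·x + 111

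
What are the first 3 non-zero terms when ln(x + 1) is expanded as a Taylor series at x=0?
x^3/3 - x^2/2 + x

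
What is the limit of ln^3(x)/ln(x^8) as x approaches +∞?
This is an ∞/∞ indeterminate form as x → +∞.
Write ln(x^8) = 8·ln(x), reducing the quotient to ln^2(x)/8 → ∞.
Limit = ∞.

Final answer: ∞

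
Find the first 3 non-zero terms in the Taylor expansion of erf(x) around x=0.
x^5/(5·√(π)) - 2·x^3/(3·√(π)) + 2·x/√(π)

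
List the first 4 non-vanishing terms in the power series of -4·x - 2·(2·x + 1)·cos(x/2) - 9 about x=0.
x^3/2 + x^2/4 - 8·x - 11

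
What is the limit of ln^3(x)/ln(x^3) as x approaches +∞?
This is an ∞/∞ indeterminate form as x → +∞.
Write ln(x^3) = 3·ln(x), reducing the quotient to ln^2(x)/3 → ∞.
Limit = ∞.

Final answer: ∞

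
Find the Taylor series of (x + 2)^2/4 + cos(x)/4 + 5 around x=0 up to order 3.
x^2/8 + x + 25/4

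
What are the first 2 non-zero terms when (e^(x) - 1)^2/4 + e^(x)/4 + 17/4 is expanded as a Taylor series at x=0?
x/4 + 9/2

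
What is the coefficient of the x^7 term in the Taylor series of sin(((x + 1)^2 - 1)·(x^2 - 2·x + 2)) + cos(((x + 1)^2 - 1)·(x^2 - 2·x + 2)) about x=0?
Expand to order 7: sin(((x + 1)^2 - 1)·(x^2 - 2·x + 2)) + cos(((x + 1)^2 - 1)·(x^2 - 2·x + 2)) = 15272·x^7/315 - 706·x^6/45 - 124·x^5/5 + 77·x^4/3 - 8·x^3/3 - 10·x^2 + 4·x + 1 + O(x^8).
The coefficient of x^7 is 15272/315.

Final answer: 15272/315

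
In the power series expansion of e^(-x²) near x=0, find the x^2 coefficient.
Expand to order 2: e^(-x²) = 1 - x^2 + O(x^3).
The coefficient of x^2 is -1.

Final answer: -1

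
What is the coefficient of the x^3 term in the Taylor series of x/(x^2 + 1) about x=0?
Expand to order 3: x/(x^2 + 1) = -x^3 + x + O(x^4).
The coefficient of x^3 is -1.

Final answer: -1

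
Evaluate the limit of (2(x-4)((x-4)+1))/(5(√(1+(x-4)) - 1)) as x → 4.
Both numerator and denominator → 0 as x → 4; this is a 0/0 indeterminate form.
Expand each to leading order near x = 4: numerator ~ 2·(x - 4), denominator ~ 5·(x - 4)/2.
The limit of the ratio is 4/5.

Final answer: 4/5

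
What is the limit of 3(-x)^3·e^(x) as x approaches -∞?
This is a 0·∞ indeterminate form at x → -∞.
Rewrite the product as 3(-x)^3 / e^(-x) (an ∞/∞ form) and apply L'Hôpital, or use the standard hierarchy e^(|x|) ≫ |(-x)^3| as x → -∞.
The indeterminate product → 0, so the limit = 0.

Final answer: 0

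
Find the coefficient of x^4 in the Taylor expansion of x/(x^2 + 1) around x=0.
Expand to order 4: x/(x^2 + 1) = -x^3 + x + O(x^5).
The coefficient of x^4 is 0.

Final answer: 0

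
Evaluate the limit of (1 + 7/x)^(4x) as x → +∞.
As x → +∞: write (1 + 7/x)^(4x) = ((1 + 7/x)^x)^4 → (e^7)^4 = e^28.
Limit = e^(28).

Final answer: e^(28)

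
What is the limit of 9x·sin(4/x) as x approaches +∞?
As x → +∞: let u = 4/x → 0⁺; then 9·x·sin(4/x) = 9·4·sin(u)/u → 9·4·1 = 36.
Limit = 36.

Final answer: 36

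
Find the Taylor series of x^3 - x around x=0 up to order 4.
x^3 - x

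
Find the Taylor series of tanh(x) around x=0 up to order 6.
2·x^5/15 - x^3/3 + x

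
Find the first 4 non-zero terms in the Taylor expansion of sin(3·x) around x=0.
-243·x^7/560 + 81·x^5/40 - 9·x^3/2 + 3·x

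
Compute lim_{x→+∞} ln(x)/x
This is an ∞/∞ indeterminate form as x → +∞.
The polynomial denominator x dominates the logarithmic numerator (any positive power of x ≫ ln(x) as x → ∞), so the quotient → 0.
Limit = 0.

Final answer: 0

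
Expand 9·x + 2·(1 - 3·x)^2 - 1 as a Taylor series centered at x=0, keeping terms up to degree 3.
18·x^2 - 3·x + 1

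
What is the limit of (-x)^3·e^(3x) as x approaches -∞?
This is a 0·∞ indeterminate form at x → -∞.
Rewrite the product as (-x)^3 / e^(-3x) (an ∞/∞ form) and apply L'Hôpital, or use the standard hierarchy e^(3|x|) ≫ |(-x)^3| as x → -∞.
The indeterminate product → 0, so the limit = 0.

Final answer: 0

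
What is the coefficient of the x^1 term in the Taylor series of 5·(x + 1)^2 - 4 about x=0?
Expand to order 1: 5·(x + 1)^2 - 4 = 10·x + 1 + O(x^2).
The coefficient of x^1 is 10.

Final answer: 10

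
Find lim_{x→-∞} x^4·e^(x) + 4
The product is a 0·∞ indeterminate form at x → -∞.
Rewrite the product as x^4 / e^(-x) (an ∞/∞ form) and apply L'Hôpital, or use the standard hierarchy e^(|x|) ≫ |x^4| as x → -∞.
The indeterminate product → 0, so the limit = 4.

Final answer: 4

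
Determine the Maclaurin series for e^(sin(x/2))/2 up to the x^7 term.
x^7/23040 - x^6/30720 - x^5/960 - x^4/256 + x^2/16 + x/4 + 1/2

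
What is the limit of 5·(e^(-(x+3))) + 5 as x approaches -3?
Direct substitution at x = -3 gives 10.

Final answer: 10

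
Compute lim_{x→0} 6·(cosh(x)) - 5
Direct substitution at x = 0 gives 1.

Final answer: 1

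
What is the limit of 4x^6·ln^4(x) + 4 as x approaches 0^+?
The product is a 0·∞ indeterminate form at x → 0⁺.
Rewrite the product as 4·ln^4(x) / x^(-6) and apply L'Hôpital, or use the standard hierarchy x^(-6) ≫ |ln x|^4 as x → 0⁺.
The indeterminate product → 0, so the limit = 4.

Final answer: 4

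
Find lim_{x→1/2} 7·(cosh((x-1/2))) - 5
Direct substitution at x = 1/2 gives 2.

Final answer: 2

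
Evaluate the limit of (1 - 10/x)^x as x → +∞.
As x → +∞: this is the defining limit (1 - 10/x)^x → e^(-10).
Limit = e^(-10).

Final answer: e^(-10)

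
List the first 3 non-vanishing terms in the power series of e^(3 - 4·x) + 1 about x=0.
8·x^2·e^(3) - 4·x·e^(3) + 1 + e^(3)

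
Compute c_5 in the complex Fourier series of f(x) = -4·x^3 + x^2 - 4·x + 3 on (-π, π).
Compute the real Fourier coefficients first: a_5 = -4/25, b_5 = -8·π^2/5 - 152/125.
Then c_5 = (a_5 − i·b_5)/2 = -2/25 + 76·i/125 + 4·i·π^2/5.

Final answer: -2/25 + 76·i/125 + 4·i·π^2/5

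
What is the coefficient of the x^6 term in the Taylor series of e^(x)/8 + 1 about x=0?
Expand to order 6: e^(x)/8 + 1 = x^6/5760 + x^5/960 + x^4/192 + x^3/48 + x^2/16 + x/8 + 9/8 + O(x^7).
The coefficient of x^6 is 1/5760.

Final answer: 1/5760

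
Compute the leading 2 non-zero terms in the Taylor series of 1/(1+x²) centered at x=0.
1 - x^2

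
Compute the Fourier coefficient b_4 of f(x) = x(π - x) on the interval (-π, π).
b_4 = (1/π) ∫_{-π}^{π} f(x)·sin(4x) dx.
Evaluate the integral (use parity and integration by parts as needed): b_4 = -π/2.

Final answer: -π/2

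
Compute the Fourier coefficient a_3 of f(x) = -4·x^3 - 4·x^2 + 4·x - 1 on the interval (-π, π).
a_3 = (1/π) ∫_{-π}^{π} f(x)·cos(3x) dx.
Evaluate the integral (use parity and integration by parts as needed): a_3 = 16/9.

Final answer: 16/9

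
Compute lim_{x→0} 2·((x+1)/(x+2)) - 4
Direct substitution at x = 0 gives -3.

Final answer: -3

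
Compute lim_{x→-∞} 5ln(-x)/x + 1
The quotient is an ∞/∞ indeterminate form as x → -∞.
Compare growth rates of the dominant terms (exponentials ≫ polynomials ≫ logarithms), or apply L'Hôpital's rule; the quotient → 0.
Adding the constant: 0 + 1 = 1. Limit = 1.

Final answer: 1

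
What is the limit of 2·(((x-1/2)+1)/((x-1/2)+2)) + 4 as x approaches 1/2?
Direct substitution at x = 1/2 gives 5.

Final answer: 5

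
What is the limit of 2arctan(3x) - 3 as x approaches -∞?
Evaluate the dominant behaviour as x → -∞; each term tends to a finite value or vanishes.
Limit = -π - 3.

Final answer: -π - 3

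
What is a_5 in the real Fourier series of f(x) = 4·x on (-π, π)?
a_5 = (1/π) ∫_{-π}^{π} f(x)·cos(5x) dx.
Evaluate the integral (use parity and integration by parts as needed): a_5 = 0.

Final answer: 0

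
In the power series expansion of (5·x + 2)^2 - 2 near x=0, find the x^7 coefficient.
Expand to order 7: (5·x + 2)^2 - 2 = 25·x^2 + 20·x + 2 + O(x^8).
The coefficient of x^7 is 0.

Final answer: 0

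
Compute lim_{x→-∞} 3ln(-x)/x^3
This is an ∞/∞ indeterminate form as x → -∞.
Compare growth rates of the dominant terms (exponentials ≫ polynomials ≫ logarithms), or apply L'Hôpital's rule; the quotient → 0.
Limit = 0.

Final answer: 0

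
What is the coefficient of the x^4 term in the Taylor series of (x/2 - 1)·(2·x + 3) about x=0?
Expand to order 4: (x/2 - 1)·(2·x + 3) = x^2 - x/2 - 3 + O(x^5).
The coefficient of x^4 is 0.

Final answer: 0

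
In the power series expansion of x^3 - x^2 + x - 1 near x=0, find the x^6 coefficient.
Expand to order 6: x^3 - x^2 + x - 1 = x^3 - x^2 + x - 1 + O(x^7).
The coefficient of x^6 is 0.

Final answer: 0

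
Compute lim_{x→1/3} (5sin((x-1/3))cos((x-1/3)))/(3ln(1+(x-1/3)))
Both numerator and denominator → 0 as x → 1/3; this is a 0/0 indeterminate form.
Expand each to leading order near x = 1/3: numerator ~ 5·(x - 1/3), denominator ~ 3·(x - 1/3).
The limit of the ratio is 5/3.

Final answer: 5/3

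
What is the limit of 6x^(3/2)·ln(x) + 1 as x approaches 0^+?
The product is a 0·∞ indeterminate form at x → 0⁺.
Rewrite the product as 6·ln(x) / x^(-3/2) and apply L'Hôpital, or use the standard hierarchy x^(-3/2) ≫ |ln x| as x → 0⁺.
The indeterminate product → 0, so the limit = 1.

Final answer: 1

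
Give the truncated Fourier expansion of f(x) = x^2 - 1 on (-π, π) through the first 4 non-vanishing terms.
-4·cos(x) + cos(2·x) - 4·cos(3·x)/9 - 1 + π^2/3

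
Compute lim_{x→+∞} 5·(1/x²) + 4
Evaluate the dominant behaviour as x → +∞; each term tends to a finite value or vanishes.
Limit = 4.

Final answer: 4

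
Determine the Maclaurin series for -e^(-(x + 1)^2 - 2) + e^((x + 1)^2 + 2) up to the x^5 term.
x^5·(-e^(-3)/15 + 13·e^(3)/5) + x^4·(5·e^(-3)/6 + 19·e^(3)/6) + x^3·(-2·e^(-3)/3 + 10·e^(3)/3) + x^2·(-e^(-3) + 3·e^(3)) + x·(2·e^(-3) + 2·e^(3)) - e^(-3) + e^(3)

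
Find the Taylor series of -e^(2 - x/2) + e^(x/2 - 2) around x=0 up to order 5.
x^5·(e^(-2)/3840 + e^(2)/3840) + x^4·(-e^(2)/384 + e^(-2)/384) + x^3·(e^(-2)/48 + e^(2)/48) + x^2·(-e^(2)/8 + e^(-2)/8) + x·(e^(-2)/2 + e^(2)/2) - e^(2) + e^(-2)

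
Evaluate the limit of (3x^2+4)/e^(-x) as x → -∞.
This is an ∞/∞ indeterminate form as x → -∞.
Compare growth rates of the dominant terms (exponentials ≫ polynomials ≫ logarithms), or apply L'Hôpital's rule; the quotient → 0.
Limit = 0.

Final answer: 0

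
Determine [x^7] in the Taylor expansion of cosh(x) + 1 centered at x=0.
Expand to order 7: cosh(x) + 1 = x^6/720 + x^4/24 + x^2/2 + 2 + O(x^8).
The coefficient of x^7 is 0.

Final answer: 0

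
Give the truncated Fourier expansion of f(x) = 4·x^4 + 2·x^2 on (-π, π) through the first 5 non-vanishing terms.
(184 - 32·π^2)·cos(x) + (-10 + 8·π^2)·cos(2·x) + (40/27 - 32·π^2/9)·cos(3·x) + (-1/4 + 2·π^2)·cos(4·x) + 2·π^2/3 + 4·π^4/5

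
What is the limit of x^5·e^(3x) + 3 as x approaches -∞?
The product is a 0·∞ indeterminate form at x → -∞.
Rewrite the product as x^5 / e^(-3x) (an ∞/∞ form) and apply L'Hôpital, or use the standard hierarchy e^(3|x|) ≫ |x^5| as x → -∞.
The indeterminate product → 0, so the limit = 3.

Final answer: 3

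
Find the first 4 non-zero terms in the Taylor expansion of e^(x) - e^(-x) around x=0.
x^7/2520 + x^5/60 + x^3/3 + 2·x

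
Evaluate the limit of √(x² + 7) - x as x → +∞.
This is an ∞ − ∞ indeterminate form.
Multiply and divide by the conjugate √(x²+7) + x; the x² terms cancel, leaving 7/(√(x²+7)+x) → 0.
Limit = 0.

Final answer: 0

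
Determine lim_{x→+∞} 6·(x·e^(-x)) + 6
Evaluate the dominant behaviour as x → +∞; each term tends to a finite value or vanishes.
Limit = 6.

Final answer: 6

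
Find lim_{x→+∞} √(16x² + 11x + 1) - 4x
As x → +∞: multiply by the conjugate to get (11x+1)/(√(16x²+11x+1)+4x); the denominator ~ 8x, so the limit is 11/8.
Limit = 11/8.

Final answer: 11/8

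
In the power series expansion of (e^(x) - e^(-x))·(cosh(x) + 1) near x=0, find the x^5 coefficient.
Expand to order 5: (e^(x) - e^(-x))·(cosh(x) + 1) = 17·x^5/60 + 5·x^3/3 + 4·x + O(x^6).
The coefficient of x^5 is 17/60.

Final answer: 17/60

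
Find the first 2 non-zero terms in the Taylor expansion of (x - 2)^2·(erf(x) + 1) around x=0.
x·(-4 + 8/√(π)) + 4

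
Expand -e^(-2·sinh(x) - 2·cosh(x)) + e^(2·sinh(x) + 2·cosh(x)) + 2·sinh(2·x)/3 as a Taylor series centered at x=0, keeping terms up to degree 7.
x^7·(-89·e^(-2)/2520 + 16/945 + 2369·e^(2)/840) + x^6·(-13·e^(-2)/360 + 27·e^(2)/8) + x^5·(7·e^(-2)/60 + 8/45 + 227·e^(2)/60) + x^4·(e^(-2)/4 + 47·e^(2)/12) + x^3·(-e^(-2)/3 + 8/9 + 11·e^(2)/3) + x^2·(-e^(-2) + 3·e^(2)) + x·(2·e^(-2) + 4/3 + 2·e^(2)) - e^(-2) + e^(2)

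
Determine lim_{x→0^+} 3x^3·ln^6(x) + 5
The product is a 0·∞ indeterminate form at x → 0⁺.
Rewrite the product as 3·ln^6(x) / x^(-3) and apply L'Hôpital, or use the standard hierarchy x^(-3) ≫ |ln x|^6 as x → 0⁺.
The indeterminate product → 0, so the limit = 5.

Final answer: 5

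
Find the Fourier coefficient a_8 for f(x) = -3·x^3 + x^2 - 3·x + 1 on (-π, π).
a_8 = (1/π) ∫_{-π}^{π} f(x)·cos(8x) dx.
Evaluate the integral (use parity and integration by parts as needed): a_8 = 1/16.

Final answer: 1/16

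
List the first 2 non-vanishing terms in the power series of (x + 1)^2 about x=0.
2·x + 1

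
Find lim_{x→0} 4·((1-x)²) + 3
Direct substitution at x = 0 gives 7.

Final answer: 7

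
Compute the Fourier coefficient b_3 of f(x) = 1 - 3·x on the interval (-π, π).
b_3 = (1/π) ∫_{-π}^{π} f(x)·sin(3x) dx.
Evaluate the integral (use parity and integration by parts as needed): b_3 = -2.

Final answer: -2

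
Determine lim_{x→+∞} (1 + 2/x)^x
As x → +∞: this is the defining limit (1 + 2/x)^x → e^2.
Limit = e^(2).

Final answer: e^(2)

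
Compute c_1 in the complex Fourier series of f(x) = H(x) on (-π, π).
Compute the real Fourier coefficients first: a_1 = 0, b_1 = 2/π.
Then c_1 = (a_1 − i·b_1)/2 = -i/π.

Final answer: -i/π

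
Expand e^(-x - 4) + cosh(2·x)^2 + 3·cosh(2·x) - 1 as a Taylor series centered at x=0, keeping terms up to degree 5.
-x^5·e^(-4)/120 + x^4·(e^(-4)/24 + 22/3) - x^3·e^(-4)/6 + x^2·(e^(-4)/2 + 10) - x·e^(-4) + e^(-4) + 3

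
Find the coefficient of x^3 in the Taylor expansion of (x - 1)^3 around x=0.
Expand to order 3: (x - 1)^3 = x^3 - 3·x^2 + 3·x - 1 + O(x^4).
The coefficient of x^3 is 1.

Final answer: 1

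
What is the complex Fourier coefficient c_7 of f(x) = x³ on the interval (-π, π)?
Compute the real Fourier coefficients first: a_7 = 0, b_7 = -12/343 + 2·π^2/7.
Then c_7 = (a_7 − i·b_7)/2 = -i·π^2/7 + 6·i/343.

Final answer: -i·π^2/7 + 6·i/343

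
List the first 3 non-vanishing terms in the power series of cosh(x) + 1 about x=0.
x^4/24 + x^2/2 + 2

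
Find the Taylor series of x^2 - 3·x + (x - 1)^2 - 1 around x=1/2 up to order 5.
-2 - 3·(x - 1/2) + 2·(x - 1/2)^2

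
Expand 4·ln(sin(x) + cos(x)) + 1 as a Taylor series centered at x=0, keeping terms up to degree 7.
976·x^7/315 - 128·x^6/45 + 8·x^5/3 - 8·x^4/3 + 8·x^3/3 - 4·x^2 + 4·x + 1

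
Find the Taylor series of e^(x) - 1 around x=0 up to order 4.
x^4/24 + x^3/6 + x^2/2 + x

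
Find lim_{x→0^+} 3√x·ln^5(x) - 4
The product is a 0·∞ indeterminate form at x → 0⁺.
Rewrite the product as 3·ln^5(x) / x^(-1/2) and apply L'Hôpital, or use the standard hierarchy x^(-1/2) ≫ |ln x|^5 as x → 0⁺.
The indeterminate product → 0, so the limit = -4.

Final answer: -4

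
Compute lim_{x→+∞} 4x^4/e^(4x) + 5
The quotient is an ∞/∞ indeterminate form as x → +∞.
The exponential denominator e^(4x) dominates the polynomial numerator (e^x ≫ x^4 as x → ∞), so the quotient → 0.
Adding the constant: 0 + 5 = 5. Limit = 5.

Final answer: 5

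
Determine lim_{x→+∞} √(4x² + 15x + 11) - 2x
As x → +∞: multiply by the conjugate to get (15x+11)/(√(4x²+15x+11)+2x); the denominator ~ 4x, so the limit is 15/4.
Limit = 15/4.

Final answer: 15/4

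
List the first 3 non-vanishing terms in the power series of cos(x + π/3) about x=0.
-x^2/4 - √(3)·x/2 + 1/2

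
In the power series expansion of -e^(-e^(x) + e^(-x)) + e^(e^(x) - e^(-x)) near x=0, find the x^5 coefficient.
Expand to order 5: -e^(-e^(x) + e^(-x)) + e^(e^(x) - e^(-x)) = 19·x^5/10 + 10·x^3/3 + 4·x + O(x^6).
The coefficient of x^5 is 19/10.

Final answer: 19/10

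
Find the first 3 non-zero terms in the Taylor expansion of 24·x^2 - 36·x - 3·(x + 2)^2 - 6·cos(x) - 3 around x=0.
24·x^2 - 48·x - 21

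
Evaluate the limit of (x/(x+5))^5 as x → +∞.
As x → +∞: x/(x+5) = 1/(1 + 5/x) → 1, and the 5th power of a limit-1 base also → 1.
Limit = 1.

Final answer: 1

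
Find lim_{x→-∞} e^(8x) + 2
Evaluate the dominant behaviour as x → -∞; each term tends to a finite value or vanishes.
Limit = 2.

Final answer: 2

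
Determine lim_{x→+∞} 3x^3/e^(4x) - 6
The quotient is an ∞/∞ indeterminate form as x → +∞.
The exponential denominator e^(4x) dominates the polynomial numerator (e^x ≫ x^3 as x → ∞), so the quotient → 0.
Adding the constant: 0 - 6 = -6. Limit = -6.

Final answer: -6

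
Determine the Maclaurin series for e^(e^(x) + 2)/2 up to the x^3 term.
5·x^3·e^(3)/12 + x^2·e^(3)/2 + x·e^(3)/2 + e^(3)/2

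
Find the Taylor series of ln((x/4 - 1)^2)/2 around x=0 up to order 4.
-x^4/1024 - x^3/192 - x^2/32 - x/4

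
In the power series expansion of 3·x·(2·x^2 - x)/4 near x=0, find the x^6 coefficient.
Expand to order 6: 3·x·(2·x^2 - x)/4 = 3·x^3/2 - 3·x^2/4 + O(x^7).
The coefficient of x^6 is 0.

Final answer: 0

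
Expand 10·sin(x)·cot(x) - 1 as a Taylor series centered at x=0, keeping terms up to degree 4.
5·x^4/12 - 5·x^2 + 9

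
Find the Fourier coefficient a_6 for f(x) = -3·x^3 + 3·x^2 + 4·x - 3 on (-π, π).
a_6 = (1/π) ∫_{-π}^{π} f(x)·cos(6x) dx.
Evaluate the integral (use parity and integration by parts as needed): a_6 = 1/3.

Final answer: 1/3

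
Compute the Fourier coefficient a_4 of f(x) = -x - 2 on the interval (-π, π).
a_4 = (1/π) ∫_{-π}^{π} f(x)·cos(4x) dx.
Evaluate the integral (use parity and integration by parts as needed): a_4 = 0.

Final answer: 0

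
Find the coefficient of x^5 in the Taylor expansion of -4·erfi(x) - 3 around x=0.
Expand to order 5: -4·erfi(x) - 3 = -4·x^5/(5·√(π)) - 8·x^3/(3·√(π)) - 8·x/√(π) - 3 + O(x^6).
The coefficient of x^5 is -4/(5·√(π)).

Final answer: -4/(5·√(π))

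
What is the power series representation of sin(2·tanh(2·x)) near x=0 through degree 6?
896·x^5/15 - 16·x^3 + 4·x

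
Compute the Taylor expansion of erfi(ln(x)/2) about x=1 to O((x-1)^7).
(x - 1)/√(π) - (x - 1)^2/(2·√(π)) + 5·(x - 1)^3/(12·√(π)) - 3·(x - 1)^4/(8·√(π)) + 169·(x - 1)^5/(480·√(π)) - 65·(x - 1)^6/(192·√(π))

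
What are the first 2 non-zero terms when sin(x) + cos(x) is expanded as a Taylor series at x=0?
x + 1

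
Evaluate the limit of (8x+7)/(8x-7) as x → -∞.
Evaluate the dominant behaviour as x → -∞; each term tends to a finite value or vanishes.
Limit = 1.

Final answer: 1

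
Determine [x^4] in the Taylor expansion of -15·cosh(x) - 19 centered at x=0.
Expand to order 4: -15·cosh(x) - 19 = -5·x^4/8 - 15·x^2/2 - 34 + O(x^5).
The coefficient of x^4 is -5/8.

Final answer: -5/8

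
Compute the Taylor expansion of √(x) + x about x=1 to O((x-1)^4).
2 + 3·(x - 1)/2 - (x - 1)^2/8 + (x - 1)^3/16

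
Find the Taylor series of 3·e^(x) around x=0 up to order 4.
x^4/8 + x^3/2 + 3·x^2/2 + 3·x + 3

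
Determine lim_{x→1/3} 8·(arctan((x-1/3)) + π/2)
Direct substitution at x = 1/3 gives 4·π.

Final answer: 4·π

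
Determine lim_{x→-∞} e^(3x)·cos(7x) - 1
Evaluate the dominant behaviour as x → -∞; each term tends to a finite value or vanishes.
Limit = -1.

Final answer: -1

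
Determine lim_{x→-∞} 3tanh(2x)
Evaluate the dominant behaviour as x → -∞; each term tends to a finite value or vanishes.
Limit = -3.

Final answer: -3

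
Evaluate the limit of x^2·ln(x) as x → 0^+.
This is a 0·∞ indeterminate form at x → 0⁺.
Rewrite the product as ln(x) / x^(-2) and apply L'Hôpital, or use the standard hierarchy x^(-2) ≫ |ln x| as x → 0⁺.
The indeterminate product → 0, so the limit = 0.

Final answer: 0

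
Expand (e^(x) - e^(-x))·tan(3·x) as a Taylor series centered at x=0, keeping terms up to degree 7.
1357·x^6/20 + 19·x^4 + 6·x^2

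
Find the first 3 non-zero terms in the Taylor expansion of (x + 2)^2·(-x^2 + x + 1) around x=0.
x^2 + 8·x + 4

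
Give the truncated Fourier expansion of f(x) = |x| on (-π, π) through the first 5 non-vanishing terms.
-4·cos(x)/π - 4·cos(3·x)/(9·π) - 4·cos(5·x)/(25·π) - 4·cos(7·x)/(49·π) + π/2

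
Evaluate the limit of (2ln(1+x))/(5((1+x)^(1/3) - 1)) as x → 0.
Both numerator and denominator → 0 as x → 0; this is a 0/0 indeterminate form.
Expand each to leading order near x = 0: numerator ~ 2·x, denominator ~ 5·x/3.
The limit of the ratio is 6/5.

Final answer: 6/5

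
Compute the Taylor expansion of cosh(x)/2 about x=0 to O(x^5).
x^4/48 + x^2/4 + 1/2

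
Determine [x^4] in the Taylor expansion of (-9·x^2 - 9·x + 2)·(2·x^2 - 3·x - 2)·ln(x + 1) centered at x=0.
Expand to order 4: (-9·x^2 - 9·x + 2)·(2·x^2 - 3·x - 2)·ln(x + 1) = -21·x^4/2 + 125·x^3/3 + 14·x^2 - 4·x + O(x^5).
The coefficient of x^4 is -21/2.

Final answer: -21/2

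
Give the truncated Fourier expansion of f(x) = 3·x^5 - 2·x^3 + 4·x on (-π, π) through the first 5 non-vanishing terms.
(-124·π^2 + 6·π^4 + 752)·sin(x) + (-3·π^4 - 59/2 + 17·π^2)·sin(2·x) + (-52·π^2/9 + 176/27 + 2·π^4)·sin(3·x) + (-3·π^4/2 - 197/64 + 23·π^2/8)·sin(4·x) + (-44·π^2/25 + 1264/625 + 6·π^4/5)·sin(5·x)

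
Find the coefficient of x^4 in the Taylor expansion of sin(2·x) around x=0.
Expand to order 4: sin(2·x) = -4·x^3/3 + 2·x + O(x^5).
The coefficient of x^4 is 0.

Final answer: 0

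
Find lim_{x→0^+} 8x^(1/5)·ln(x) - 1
The product is a 0·∞ indeterminate form at x → 0⁺.
Rewrite the product as 8·ln(x) / x^(-1/5) and apply L'Hôpital, or use the standard hierarchy x^(-1/5) ≫ |ln x| as x → 0⁺.
The indeterminate product → 0, so the limit = -1.

Final answer: -1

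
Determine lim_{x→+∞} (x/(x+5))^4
As x → +∞: x/(x+5) = 1/(1 + 5/x) → 1, and the 4th power of a limit-1 base also → 1.
Limit = 1.

Final answer: 1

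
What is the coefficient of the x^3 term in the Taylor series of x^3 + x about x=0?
Expand to order 3: x^3 + x = x^3 + x + O(x^4).
The coefficient of x^3 is 1.

Final answer: 1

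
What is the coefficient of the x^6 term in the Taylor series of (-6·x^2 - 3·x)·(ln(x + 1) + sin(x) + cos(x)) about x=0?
Expand to order 6: (-6·x^2 - 3·x)·(ln(x + 1) + sin(x) + cos(x)) = 5·x^6/8 - 3·x^5/8 + 11·x^4/2 - 9·x^3 - 12·x^2 - 3·x + O(x^7).
The coefficient of x^6 is 5/8.

Final answer: 5/8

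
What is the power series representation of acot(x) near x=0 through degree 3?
x^3/3 - x + π/2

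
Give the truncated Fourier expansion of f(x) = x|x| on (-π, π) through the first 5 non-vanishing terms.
(-8 + 2·π^2)·sin(x)/π - π·sin(2·x) + (-8 + 18·π^2)·sin(3·x)/(27·π) - π·sin(4·x)/2 + (-8 + 50·π^2)·sin(5·x)/(125·π)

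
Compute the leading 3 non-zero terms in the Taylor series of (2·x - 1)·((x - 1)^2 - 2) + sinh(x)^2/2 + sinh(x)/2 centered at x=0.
-9·x^2/2 + x/2 + 1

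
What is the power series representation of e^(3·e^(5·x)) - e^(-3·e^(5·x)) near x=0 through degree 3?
x^3·(125·e^(-3)/2 + 2375·e^(3)/2) + x^2·(-75·e^(-3) + 150·e^(3)) + x·(15·e^(-3) + 15·e^(3)) - e^(-3) + e^(3)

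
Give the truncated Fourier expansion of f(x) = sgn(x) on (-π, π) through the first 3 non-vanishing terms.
4·sin(x)/π + 4·sin(3·x)/(3·π) + 4·sin(5·x)/(5·π)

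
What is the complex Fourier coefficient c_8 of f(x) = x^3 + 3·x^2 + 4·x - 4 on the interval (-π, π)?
Compute the real Fourier coefficients first: a_8 = 3/16, b_8 = -π^2/4 - 125/128.
Then c_8 = (a_8 − i·b_8)/2 = 3/32 + 125·i/256 + i·π^2/8.

Final answer: 3/32 + 125·i/256 + i·π^2/8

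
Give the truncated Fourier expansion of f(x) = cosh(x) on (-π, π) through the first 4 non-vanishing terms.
-cos(x)·sinh(π)/π + 2·cos(2·x)·sinh(π)/(5·π) - cos(3·x)·sinh(π)/(5·π) + sinh(π)/π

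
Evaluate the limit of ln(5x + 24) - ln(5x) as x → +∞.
This is an ∞ − ∞ indeterminate form.
Combine the logarithms: ln(5x+24) − ln(5x) = ln((5x+24)/(5x)) = ln(1 + 24/(5x)) → ln(1) = 0.
Limit = 0.

Final answer: 0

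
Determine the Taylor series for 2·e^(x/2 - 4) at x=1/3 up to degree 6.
2·e^(-23/6) + e^(-23/6)·(x - 1/3) + e^(-23/6)·(x - 1/3)^2/4 + e^(-23/6)·(x - 1/3)^3/24 + e^(-23/6)·(x - 1/3)^4/192 + e^(-23/6)·(x - 1/3)^5/1920 + e^(-23/6)·(x - 1/3)^6/23040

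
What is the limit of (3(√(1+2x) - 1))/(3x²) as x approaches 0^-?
Both numerator and denominator → 0 as x → 0^-; this is a 0/0 indeterminate form.
Expand each to leading order near x = 0: numerator ~ 3·x, denominator ~ 3·x^2.
The limit of the ratio is -∞.

Final answer: -∞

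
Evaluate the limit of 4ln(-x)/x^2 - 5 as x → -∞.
The quotient is an ∞/∞ indeterminate form as x → -∞.
Compare growth rates of the dominant terms (exponentials ≫ polynomials ≫ logarithms), or apply L'Hôpital's rule; the quotient → 0.
Adding the constant: 0 - 5 = -5. Limit = -5.

Final answer: -5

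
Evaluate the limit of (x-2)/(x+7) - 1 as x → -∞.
Evaluate the dominant behaviour as x → -∞; each term tends to a finite value or vanishes.
Limit = 0.

Final answer: 0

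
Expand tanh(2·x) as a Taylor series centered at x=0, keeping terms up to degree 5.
64·x^5/15 - 8·x^3/3 + 2·x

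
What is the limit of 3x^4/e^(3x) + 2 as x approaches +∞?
The quotient is an ∞/∞ indeterminate form as x → +∞.
The exponential denominator e^(3x) dominates the polynomial numerator (e^x ≫ x^4 as x → ∞), so the quotient → 0.
Adding the constant: 0 + 2 = 2. Limit = 2.

Final answer: 2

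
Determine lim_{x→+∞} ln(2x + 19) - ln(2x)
This is an ∞ − ∞ indeterminate form.
Combine the logarithms: ln(2x+19) − ln(2x) = ln((2x+19)/(2x)) = ln(1 + 19/(2x)) → ln(1) = 0.
Limit = 0.

Final answer: 0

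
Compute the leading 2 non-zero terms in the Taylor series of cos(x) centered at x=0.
1 - x^2/2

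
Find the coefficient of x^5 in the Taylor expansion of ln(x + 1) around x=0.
Expand to order 5: ln(x + 1) = x^5/5 - x^4/4 + x^3/3 - x^2/2 + x + O(x^6).
The coefficient of x^5 is 1/5.

Final answer: 1/5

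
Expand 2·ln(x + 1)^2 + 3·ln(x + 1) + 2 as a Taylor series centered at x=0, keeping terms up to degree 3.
-x^3 + x^2/2 + 3·x + 2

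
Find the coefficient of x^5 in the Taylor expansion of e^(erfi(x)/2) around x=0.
Expand to order 5: e^(erfi(x)/2) = x^5·(1/(120·π^(5/2)) + 1/(6·π^(3/2)) + 1/(10·√(π))) + x^4·(1/(24·π^2) + 1/(3·π)) + x^3·(1/(6·π^(3/2)) + 1/(3·√(π))) + x^2/(2·π) + x/√(π) + 1 + O(x^6).
The coefficient of x^5 is 1/(120·π^(5/2)) + 1/(6·π^(3/2)) + 1/(10·√(π)).

Final answer: 1/(120·π^(5/2)) + 1/(6·π^(3/2)) + 1/(10·√(π))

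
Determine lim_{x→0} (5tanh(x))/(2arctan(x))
Both numerator and denominator → 0 as x → 0; this is a 0/0 indeterminate form.
Expand each to leading order near x = 0: numerator ~ 5·x, denominator ~ 2·x.
The limit of the ratio is 5/2.

Final answer: 5/2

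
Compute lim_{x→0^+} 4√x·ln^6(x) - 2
The product is a 0·∞ indeterminate form at x → 0⁺.
Rewrite the product as 4·ln^6(x) / x^(-1/2) and apply L'Hôpital, or use the standard hierarchy x^(-1/2) ≫ |ln x|^6 as x → 0⁺.
The indeterminate product → 0, so the limit = -2.

Final answer: -2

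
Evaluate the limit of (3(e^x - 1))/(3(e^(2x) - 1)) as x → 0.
Both numerator and denominator → 0 as x → 0; this is a 0/0 indeterminate form.
Expand each to leading order near x = 0: numerator ~ 3·x, denominator ~ 6·x.
The limit of the ratio is 1/2.

Final answer: 1/2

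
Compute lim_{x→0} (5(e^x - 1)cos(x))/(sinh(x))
Both numerator and denominator → 0 as x → 0; this is a 0/0 indeterminate form.
Expand each to leading order near x = 0: numerator ~ 5·x, denominator ~ x.
The limit of the ratio is 5.

Final answer: 5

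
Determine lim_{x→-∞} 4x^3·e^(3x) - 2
The product is a 0·∞ indeterminate form at x → -∞.
Rewrite the product as 4x^3 / e^(-3x) (an ∞/∞ form) and apply L'Hôpital, or use the standard hierarchy e^(3|x|) ≫ |x^3| as x → -∞.
The indeterminate product → 0, so the limit = -2.

Final answer: -2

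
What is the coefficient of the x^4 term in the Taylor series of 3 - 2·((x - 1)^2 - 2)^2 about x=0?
Expand to order 4: 3 - 2·((x - 1)^2 - 2)^2 = -2·x^4 + 8·x^3 - 4·x^2 - 8·x + 1 + O(x^5).
The coefficient of x^4 is -2.

Final answer: -2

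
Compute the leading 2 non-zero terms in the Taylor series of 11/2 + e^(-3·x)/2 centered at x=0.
6 - 3·x/2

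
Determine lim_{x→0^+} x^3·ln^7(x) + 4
The product is a 0·∞ indeterminate form at x → 0⁺.
Rewrite the product as ln^7(x) / x^(-3) and apply L'Hôpital, or use the standard hierarchy x^(-3) ≫ |ln x|^7 as x → 0⁺.
The indeterminate product → 0, so the limit = 4.

Final answer: 4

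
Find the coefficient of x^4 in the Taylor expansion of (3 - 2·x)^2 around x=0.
Expand to order 4: (3 - 2·x)^2 = 4·x^2 - 12·x + 9 + O(x^5).
The coefficient of x^4 is 0.

Final answer: 0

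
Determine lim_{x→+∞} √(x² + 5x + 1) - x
This is an ∞ − ∞ indeterminate form.
Multiply and divide by the conjugate √(x²+5x + 1) + x; the x² terms cancel, leaving (5x + 1)/(√(x²+5x + 1)+x) → 5/2.
Limit = 5/2.

Final answer: 5/2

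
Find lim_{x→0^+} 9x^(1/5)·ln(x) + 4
The product is a 0·∞ indeterminate form at x → 0⁺.
Rewrite the product as 9·ln(x) / x^(-1/5) and apply L'Hôpital, or use the standard hierarchy x^(-1/5) ≫ |ln x| as x → 0⁺.
The indeterminate product → 0, so the limit = 4.

Final answer: 4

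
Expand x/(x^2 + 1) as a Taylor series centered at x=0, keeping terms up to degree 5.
x^5 - x^3 + x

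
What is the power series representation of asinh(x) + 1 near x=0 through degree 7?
-5·x^7/112 + 3·x^5/40 - x^3/6 + x + 1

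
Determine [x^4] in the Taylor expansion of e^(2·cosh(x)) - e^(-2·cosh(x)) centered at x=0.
Expand to order 4: e^(2·cosh(x)) - e^(-2·cosh(x)) = x^4·(-5·e^(-2)/12 + 7·e^(2)/12) + x^2·(e^(-2) + e^(2)) - e^(-2) + e^(2) + O(x^5).
The coefficient of x^4 is -5·e^(-2)/12 + 7·e^(2)/12.

Final answer: -5·e^(-2)/12 + 7·e^(2)/12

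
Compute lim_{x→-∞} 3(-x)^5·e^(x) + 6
The product is a 0·∞ indeterminate form at x → -∞.
Rewrite the product as 3(-x)^5 / e^(-x) (an ∞/∞ form) and apply L'Hôpital, or use the standard hierarchy e^(|x|) ≫ |(-x)^5| as x → -∞.
The indeterminate product → 0, so the limit = 6.

Final answer: 6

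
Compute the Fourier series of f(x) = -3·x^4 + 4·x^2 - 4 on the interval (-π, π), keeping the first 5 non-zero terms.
(-160 + 24·π^2)·cos(x) + (13 - 6·π^2)·cos(2·x) + (-32/9 + 8·π^2/3)·cos(3·x) + (25/16 - 3·π^2/2)·cos(4·x) - 3·π^4/5 - 4 + 4·π^2/3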